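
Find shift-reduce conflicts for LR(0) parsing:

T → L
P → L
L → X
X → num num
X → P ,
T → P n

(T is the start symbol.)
A shift-reduce conflict occurs when an LR(0) state has both:
  - a complete (reduce) item [A → α .] (dot at the end), and
  - a shift item [B → β . c γ] (dot before a terminal).

Augment with T' → T and build the canonical LR(0) collection (I0 = CLOSURE({[T' → . T]}), then GOTO on every symbol after a dot until no new states appear). It has 9 states:
  I0: { [L → . X], [P → . L], [T → . L], [T → . P n], [T' → . T], [X → . P ,], [X → . num num] }  — shift
  I1: { [P → L .], [T → L .] }  — 2 reduces
  I2: { [T → P . n], [X → P . ,] }  — shift
  I3: { [T' → T .] }  — accept
  I4: { [L → X .] }  — reduce
  I5: { [X → num . num] }  — shift
  I6: { [X → num num .] }  — reduce
  I7: { [X → P , .] }  — reduce
  I8: { [T → P n .] }  — reduce

No state contains both a complete item and a shift item.

Answer: No shift-reduce conflicts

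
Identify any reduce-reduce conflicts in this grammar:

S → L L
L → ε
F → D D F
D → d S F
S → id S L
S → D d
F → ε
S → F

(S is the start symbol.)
Yes — I0: [F → .] vs [L → .]; I5: [F → .] vs [L → .]; I6: [F → .] vs [L → .]; I15: [F → .] vs [L → .]

A reduce-reduce conflict occurs when an LR(0) state has two complete items [A → α .] and [B → β .] — both call for a reduction, and with no lookahead the parser cannot choose between them.

Augment with S' → S and build the canonical LR(0) collection (I0 = CLOSURE({[S' → . S]}), then GOTO on every symbol after a dot until no new states appear). It has 16 states:
  I0: { [D → . d S F], [F → . D D F], [F → .], [L → .], [S → . D d], [S → . F], [S → . L L], [S → . id S L], [S' → . S] }  — shift, 2 reduces
  I1: { [D → . d S F], [F → D . D F], [S → D . d] }  — shift
  I2: { [S → F .] }  — reduce
  I3: { [L → .], [S → L . L] }  — reduce
  I4: { [S' → S .] }  — accept
  I5: { [D → . d S F], [D → d . S F], [F → . D D F], [F → .], [L → .], [S → . D d], [S → . F], [S → . L L], [S → . id S L] }  — shift, 2 reduces
  I6: { [D → . d S F], [F → . D D F], [F → .], [L → .], [S → . D d], [S → . F], [S → . L L], [S → . id S L], [S → id . S L] }  — shift, 2 reduces
  I7: { [L → .], [S → id S . L] }  — reduce
  I8: { [S → id S L .] }  — reduce
  I9: { [D → . d S F], [D → d S . F], [F → . D D F], [F → .] }  — shift, reduce
  I10: { [D → . d S F], [F → D . D F] }  — shift
  I11: { [D → d S F .] }  — reduce
  I12: { [D → . d S F], [F → . D D F], [F → .], [F → D D . F] }  — shift, reduce
  I13: { [F → D D F .] }  — reduce
  I14: { [S → L L .] }  — reduce
  I15: { [D → . d S F], [D → d . S F], [F → . D D F], [F → .], [L → .], [S → . D d], [S → . F], [S → . L L], [S → . id S L], [S → D d .] }  — shift, 3 reduces

I0 contains complete items [F → .], [L → .] — reduce-reduce conflict.
I5 contains complete items [F → .], [L → .] — reduce-reduce conflict.
I6 contains complete items [F → .], [L → .] — reduce-reduce conflict.
I15 contains complete items [F → .], [L → .], [S → D d .] — reduce-reduce conflict.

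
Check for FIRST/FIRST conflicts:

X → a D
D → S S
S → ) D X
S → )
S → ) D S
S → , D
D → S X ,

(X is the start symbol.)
FIRST sets of the non-terminals at (or reachable through a nullable prefix from) the front of some alternative:
  FIRST(S) = { ')', ',' }

Productions for D:
  D → S S: FIRST = { ')', ',' }
  D → S X ,: FIRST = { ')', ',' }
Productions for S:
  S → ) D X: FIRST = { ')' }
  S → ): FIRST = { ')' }
  S → ) D S: FIRST = { ')' }
  S → , D: FIRST = { ',' }
X has only one production, so no FIRST/FIRST conflict is possible there.

Conflict for D: D → S S and D → S X ,
  Overlap: { ')', ',' }
Conflict for S: S → ) D X and S → )
  Overlap: { ')' }
Conflict for S: S → ) D X and S → ) D S
  Overlap: { ')' }
Conflict for S: S → ) and S → ) D S
  Overlap: { ')' }

Answer: Yes. D → S S / D → S X ',' on { ')', ',' }; S → ')' D X / S → ')' on { ')' }; S → ')' D X / S → ')' D S on { ')' }; S → ')' / S → ')' D S on { ')' }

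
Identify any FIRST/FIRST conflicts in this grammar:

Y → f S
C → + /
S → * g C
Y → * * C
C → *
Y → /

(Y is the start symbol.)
No FIRST/FIRST conflicts.

Productions for Y:
  Y → f S: FIRST = { 'f' }
  Y → * * C: FIRST = { '*' }
  Y → /: FIRST = { '/' }
Productions for C:
  C → + /: FIRST = { '+' }
  C → *: FIRST = { '*' }
S has only one production, so no FIRST/FIRST conflict is possible there.

All alternatives of each non-terminal have pairwise disjoint FIRST sets.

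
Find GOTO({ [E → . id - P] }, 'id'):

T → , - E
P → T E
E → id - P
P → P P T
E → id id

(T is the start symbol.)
GOTO(I, 'id') = CLOSURE({ [A → αX.β] : [A → α.Xβ] ∈ I, X = 'id' })

Items with dot before 'id', with the dot advanced:
  [E → . id - P] → [E → id . - P]
Closure adds nothing (no advanced item has the dot before a non-terminal).

GOTO = { [E → id . - P] }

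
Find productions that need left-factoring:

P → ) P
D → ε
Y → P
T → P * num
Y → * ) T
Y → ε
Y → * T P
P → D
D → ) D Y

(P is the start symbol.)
Yes, Y has productions with common prefix '*'

Left-factoring is needed when two productions for the same non-terminal
share a common prefix on the right-hand side.

Productions for P:
  P → ) P
  P → D
Productions for D:
  D → ε
  D → ) D Y
Productions for Y:
  Y → P
  Y → * ) T
  Y → ε
  Y → * T P

Found common prefix '*' in productions for Y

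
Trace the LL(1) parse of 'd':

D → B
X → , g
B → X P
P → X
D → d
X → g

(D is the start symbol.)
LL(1) parsing maintains a stack (initially the start symbol over $) and the input. At each step: if the stack top is a terminal, match it against the current input token; if it is a non-terminal N, replace it with the RHS of M[N, lookahead] (the unique production whose predict set contains the lookahead).

Stack is shown with the top on the left.

Stack  Input  Action
--------------------
D $    d $    output D → d
d $    d $    match 'd'
$      $      accept

The string is accepted.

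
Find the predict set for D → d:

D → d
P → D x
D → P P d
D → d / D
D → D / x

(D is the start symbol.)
{ 'd' }

PREDICT(D → d) = (FIRST(RHS) \ {ε}) ∪ (FOLLOW(D) if ε ∈ FIRST(RHS), i.e. RHS ⇒* ε)
FIRST(d) = { 'd' }
ε ∉ FIRST(d), so FOLLOW(D) is not added.
PREDICT(D → d) = { 'd' }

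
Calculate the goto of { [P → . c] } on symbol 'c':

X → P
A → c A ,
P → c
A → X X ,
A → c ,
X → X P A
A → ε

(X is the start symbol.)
GOTO(I, 'c') = CLOSURE({ [A → αX.β] : [A → α.Xβ] ∈ I, X = 'c' })

Items with dot before 'c', with the dot advanced:
  [P → . c] → [P → c .]
Closure adds nothing (no advanced item has the dot before a non-terminal).

GOTO = { [P → c .] }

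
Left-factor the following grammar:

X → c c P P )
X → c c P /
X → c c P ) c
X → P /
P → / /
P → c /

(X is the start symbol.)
X → c c P X'
X' → P )
X' → /
X' → ) c
X → P /
P → / /
P → c /

Left-factoring transforms A → αβ₁ | αβ₂ into A → αA' and A' → β₁ | β₂
(α is the longest common prefix among the alternatives). Repeat until
no nonterminal has two alternatives with a common prefix.

Round 1: X has alternatives sharing prefix 'c c P'. Introduce X': X → c c P X'
  Add: X' → P )
  Add: X' → /
  Add: X' → ) c

No remaining common prefixes — done.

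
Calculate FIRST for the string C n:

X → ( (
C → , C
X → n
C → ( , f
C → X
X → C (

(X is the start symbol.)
FIRST sets of the non-terminals involved (from the grammar, by fixed-point iteration):
  FIRST(C) = { '(', ',', 'n' }

To compute FIRST(C n), process the symbols left to right:
Symbol C is a non-terminal. Add FIRST(C) \ {ε} = { '(', ',', 'n' }
C is not nullable (ε ∉ FIRST(C)), so stop here.
FIRST(C n) = { '(', ',', 'n' }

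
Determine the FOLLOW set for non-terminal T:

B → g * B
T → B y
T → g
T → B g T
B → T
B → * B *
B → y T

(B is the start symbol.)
{ $, '*', 'g', 'y' }

In T → B g T: T is at the end; this adds FOLLOW(T) to itself — nothing new
In B → T: T is at the end, add FOLLOW(B)
In B → y T: T is at the end, add FOLLOW(B)

The FOLLOW sets referred to above (computed the same way, to a fixed point):
  FOLLOW(B) = { $, '*', 'g', 'y' }

Taking the union: FOLLOW(T) = { $, '*', 'g', 'y' }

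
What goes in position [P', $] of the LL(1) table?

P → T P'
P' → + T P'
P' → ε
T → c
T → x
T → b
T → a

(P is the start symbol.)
To find M[P', $], we find productions for P' where $ is in the predict set (PREDICT(N → α) = (FIRST(α) \ {ε}) ∪ (FOLLOW(N) if α ⇒* ε)).

Relevant sets:
  FOLLOW(P') = { $ }

P' → + T P': PREDICT = { '+' }
P' → ε: PREDICT = { $ }
  $ is in predict set, so this production goes in M[P', $]

M[P', $] = P' → ε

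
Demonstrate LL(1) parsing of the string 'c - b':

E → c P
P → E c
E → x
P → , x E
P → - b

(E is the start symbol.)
LL(1) parsing maintains a stack (initially the start symbol over $) and the input. At each step: if the stack top is a terminal, match it against the current input token; if it is a non-terminal N, replace it with the RHS of M[N, lookahead] (the unique production whose predict set contains the lookahead).

Stack is shown with the top on the left.

Stack  Input    Action
----------------------
E $    c - b $  output E → c P
c P $  c - b $  match 'c'
P $    - b $    output P → - b
- b $  - b $    match '-'
b $    b $      match 'b'
$      $        accept

The string is accepted.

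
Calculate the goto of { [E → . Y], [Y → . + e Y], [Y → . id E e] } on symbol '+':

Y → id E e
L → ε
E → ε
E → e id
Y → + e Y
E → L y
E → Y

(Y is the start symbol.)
{ [Y → + . e Y] }

GOTO(I, '+') = CLOSURE({ [A → αX.β] : [A → α.Xβ] ∈ I, X = '+' })

Items with dot before '+', with the dot advanced:
  [Y → . + e Y] → [Y → + . e Y]
Closure adds nothing (no advanced item has the dot before a non-terminal).

GOTO = { [Y → + . e Y] }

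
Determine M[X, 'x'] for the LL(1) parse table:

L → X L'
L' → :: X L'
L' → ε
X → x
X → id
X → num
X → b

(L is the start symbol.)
X → x

To find M[X, 'x'], we find productions for X where 'x' is in the predict set (PREDICT(N → α) = (FIRST(α) \ {ε}) ∪ (FOLLOW(N) if α ⇒* ε)).

X → x: PREDICT = { 'x' }
  'x' is in predict set, so this production goes in M[X, 'x']
X → id: PREDICT = { 'id' }
X → num: PREDICT = { 'num' }
X → b: PREDICT = { 'b' }

M[X, 'x'] = X → x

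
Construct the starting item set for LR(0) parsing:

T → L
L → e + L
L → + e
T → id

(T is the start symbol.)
First, augment the grammar with T' → T
I₀ = CLOSURE({ [T' → . T] }):
  [T' → . T] has the dot before T: add [T → . L], [T → . id]
  [T → . L] has the dot before L: add [L → . e + L], [L → . + e]
No further items can be added.

I₀ = { [L → . + e], [L → . e + L], [T → . L], [T → . id], [T' → . T] }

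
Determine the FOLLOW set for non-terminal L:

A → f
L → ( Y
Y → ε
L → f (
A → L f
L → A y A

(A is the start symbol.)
{ 'f' }

To compute FOLLOW(L), find every occurrence of L on a right-hand side N → α L β: add FIRST(β) \ {ε}, and if β is empty or nullable also add FOLLOW(N). Iterate to a fixed point.

In A → L f: L is followed by f, add FIRST(f) \ {ε} = { 'f' }

Taking the union: FOLLOW(L) = { 'f' }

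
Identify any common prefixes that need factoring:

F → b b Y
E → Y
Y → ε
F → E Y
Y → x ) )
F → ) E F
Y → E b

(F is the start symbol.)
No, left-factoring is not needed

Left-factoring is needed when two productions for the same non-terminal
share a common prefix on the right-hand side.

Productions for F:
  F → b b Y
  F → E Y
  F → ) E F
Productions for Y:
  Y → ε
  Y → x ) )
  Y → E b

No common prefixes found.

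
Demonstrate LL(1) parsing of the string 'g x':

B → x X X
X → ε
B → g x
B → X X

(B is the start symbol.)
Stack is shown with the top on the left.

Stack  Input  Action
--------------------
B $    g x $  output B → g x
g x $  g x $  match 'g'
x $    x $    match 'x'
$      $      accept

The string is accepted.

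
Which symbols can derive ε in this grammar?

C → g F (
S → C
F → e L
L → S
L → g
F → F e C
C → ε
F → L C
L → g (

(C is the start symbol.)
{ 'C', 'F', 'L', 'S' }

ε-productions: C → ε
So C is immediately nullable.
S → C: every symbol on the right is nullable, so S is nullable too.
L → S: every symbol on the right is nullable, so L is nullable too.
F → L C: every symbol on the right is nullable, so F is nullable too.
Every non-terminal is now nullable.
Nullable = { 'C', 'F', 'L', 'S' }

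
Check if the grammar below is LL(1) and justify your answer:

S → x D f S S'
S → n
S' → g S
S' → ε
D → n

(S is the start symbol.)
No. Predict set conflict for S': { 'g' }

Relevant sets:
  FOLLOW(S') = { $, 'g' }

For S:
  PREDICT(S → x D f S S') = { 'x' }
  PREDICT(S → n) = { 'n' }
For S':
  PREDICT(S' → g S) = { 'g' }
  PREDICT(S' → ε) = { $, 'g' }
D has a single production, so nothing to check there.

Conflict found: Predict set conflict for S': { 'g' }
The grammar is NOT LL(1).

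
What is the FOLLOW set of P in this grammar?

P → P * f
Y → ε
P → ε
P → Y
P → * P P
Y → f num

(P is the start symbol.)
{ $, '*', 'f' }

To compute FOLLOW(P), find every occurrence of P on a right-hand side N → α P β: add FIRST(β) \ {ε}, and if β is empty or nullable also add FOLLOW(N). Iterate to a fixed point.

P is the start symbol, so $ ∈ FOLLOW(P).
In P → P * f: P is followed by '*' f, add FIRST('*' f) \ {ε} = { '*' }
In P → * P P: P is followed by P, add FIRST(P) \ {ε} = { '*', 'f' }
  P is nullable, so FOLLOW(P) is also included — that is the set being defined, nothing new
In P → * P P: P is at the end; this adds FOLLOW(P) to itself — nothing new

Taking the union: FOLLOW(P) = { $, '*', 'f' }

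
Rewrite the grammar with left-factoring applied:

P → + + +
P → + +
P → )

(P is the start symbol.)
P → + + P'
P' → +
P' → ε
P → )

Left-factoring transforms A → αβ₁ | αβ₂ into A → αA' and A' → β₁ | β₂
(α is the longest common prefix among the alternatives). Repeat until
no nonterminal has two alternatives with a common prefix.

Round 1: P has alternatives sharing prefix '+ +'. Introduce P': P → + + P'
  Add: P' → +
  Add: P' → ε

No remaining common prefixes — done.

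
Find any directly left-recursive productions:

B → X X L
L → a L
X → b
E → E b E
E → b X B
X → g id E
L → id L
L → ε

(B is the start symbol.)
Direct left recursion occurs when N → N α for some non-terminal N (the right-hand side begins with the left-hand side itself).

B → X X L: starts with X
L → a L: starts with a
X → b: starts with b
E → E b E: LEFT RECURSIVE (starts with E)
E → b X B: starts with b
X → g id E: starts with g
L → id L: starts with id
L → ε: starts with ε

The grammar has direct left recursion on: E.

Answer: Yes, E is left-recursive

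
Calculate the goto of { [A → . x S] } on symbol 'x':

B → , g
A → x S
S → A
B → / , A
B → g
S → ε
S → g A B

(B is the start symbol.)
GOTO(I, 'x') = CLOSURE({ [A → αX.β] : [A → α.Xβ] ∈ I, X = 'x' })

Items with dot before 'x', with the dot advanced:
  [A → . x S] → [A → x . S]
Closure of the advanced items:
  [A → x . S] has the dot before S: add [S → . A], [S → .], [S → . g A B]
  [S → . A] has the dot before A: add [A → . x S]

GOTO = { [A → . x S], [A → x . S], [S → . A], [S → . g A B], [S → .] }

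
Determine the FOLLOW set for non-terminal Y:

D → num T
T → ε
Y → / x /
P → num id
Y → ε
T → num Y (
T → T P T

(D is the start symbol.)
{ '(' }

In T → num Y (: Y is followed by '(', add FIRST('(') \ {ε} = { '(' }

Taking the union: FOLLOW(Y) = { '(' }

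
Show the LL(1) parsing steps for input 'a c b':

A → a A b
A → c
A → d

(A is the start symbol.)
LL(1) parsing maintains a stack (initially the start symbol over $) and the input. At each step: if the stack top is a terminal, match it against the current input token; if it is a non-terminal N, replace it with the RHS of M[N, lookahead] (the unique production whose predict set contains the lookahead).

Stack is shown with the top on the left.

Stack    Input    Action
------------------------
A $      a c b $  output A → a A b
a A b $  a c b $  match 'a'
A b $    c b $    output A → c
c b $    c b $    match 'c'
b $      b $      match 'b'
$        $        accept

The string is accepted.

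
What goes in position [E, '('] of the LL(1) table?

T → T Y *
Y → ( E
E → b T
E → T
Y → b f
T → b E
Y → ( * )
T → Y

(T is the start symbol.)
E → T

To find M[E, '('], we find productions for E where '(' is in the predict set (PREDICT(N → α) = (FIRST(α) \ {ε}) ∪ (FOLLOW(N) if α ⇒* ε)).

Relevant sets:
  FIRST(T) = { '(', 'b' }

E → b T: PREDICT = { 'b' }
E → T: PREDICT = { '(', 'b' }
  '(' is in predict set, so this production goes in M[E, '(']

M[E, '('] = E → T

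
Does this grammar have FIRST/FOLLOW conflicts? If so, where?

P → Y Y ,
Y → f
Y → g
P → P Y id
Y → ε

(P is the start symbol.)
Nullable non-terminals: Y.

Y: nullable alternative(s) Y → ε; FOLLOW(Y) = { ',', 'f', 'g', 'id' }
  Y → f: FIRST \ {ε} = { 'f' } — overlaps FOLLOW(Y) on { 'f' }: CONFLICT
  Y → g: FIRST \ {ε} = { 'g' } — overlaps FOLLOW(Y) on { 'g' }: CONFLICT
  Y → ε: FIRST \ {ε} = { } — this is the only nullable alternative, skip

P has no nullable alternative, so no FIRST/FOLLOW check is needed there.

So the grammar has 2 FIRST/FOLLOW conflicts (marked CONFLICT above).

Answer: Yes. Y → f with FOLLOW(Y) on { 'f' }; Y → g with FOLLOW(Y) on { 'g' }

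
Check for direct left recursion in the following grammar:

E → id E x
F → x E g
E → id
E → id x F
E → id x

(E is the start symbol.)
Direct left recursion occurs when N → N α for some non-terminal N (the right-hand side begins with the left-hand side itself).

E → id E x: starts with id
F → x E g: starts with x
E → id: starts with id
E → id x F: starts with id
E → id x: starts with id

No direct left recursion found.

Answer: No direct left recursion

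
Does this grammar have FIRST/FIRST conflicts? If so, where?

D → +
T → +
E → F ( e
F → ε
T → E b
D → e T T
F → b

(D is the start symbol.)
No FIRST/FIRST conflicts.

FIRST sets of the non-terminals at (or reachable through a nullable prefix from) the front of some alternative:
  FIRST(E) = { '(', 'b' }

Productions for D:
  D → +: FIRST = { '+' }
  D → e T T: FIRST = { 'e' }
Productions for T:
  T → +: FIRST = { '+' }
  T → E b: FIRST = { '(', 'b' }
Productions for F:
  F → ε: FIRST = { ε }
  F → b: FIRST = { 'b' }
E has only one production, so no FIRST/FIRST conflict is possible there.

All alternatives of each non-terminal have pairwise disjoint FIRST sets.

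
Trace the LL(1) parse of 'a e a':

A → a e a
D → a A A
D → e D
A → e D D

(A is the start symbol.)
Stack is shown with the top on the left.

Stack    Input    Action
------------------------
A $      a e a $  output A → a e a
a e a $  a e a $  match 'a'
e a $    e a $    match 'e'
a $      a $      match 'a'
$        $        accept

The string is accepted.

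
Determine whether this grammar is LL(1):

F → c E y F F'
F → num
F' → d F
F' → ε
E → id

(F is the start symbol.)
No. Predict set conflict for F': { 'd' }

A grammar is LL(1) if for each non-terminal N with multiple productions, the predict sets of those productions are pairwise disjoint, where PREDICT(N → α) = (FIRST(α) \ {ε}) ∪ (FOLLOW(N) if α ⇒* ε).

Relevant sets:
  FOLLOW(F') = { $, 'd' }

For F:
  PREDICT(F → c E y F F') = { 'c' }
  PREDICT(F → num) = { 'num' }
For F':
  PREDICT(F' → d F) = { 'd' }
  PREDICT(F' → ε) = { $, 'd' }
E has a single production, so nothing to check there.

Conflict found: Predict set conflict for F': { 'd' }
The grammar is NOT LL(1).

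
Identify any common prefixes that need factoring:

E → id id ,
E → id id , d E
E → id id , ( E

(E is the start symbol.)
Yes, E has productions with common prefix 'id id ,'

Left-factoring is needed when two productions for the same non-terminal
share a common prefix on the right-hand side.

Productions for E:
  E → id id ,
  E → id id , d E
  E → id id , ( E

Found common prefix 'id id ,' in productions for E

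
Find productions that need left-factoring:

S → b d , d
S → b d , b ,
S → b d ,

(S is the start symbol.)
Left-factoring is needed when two productions for the same non-terminal
share a common prefix on the right-hand side.

Productions for S:
  S → b d , d
  S → b d , b ,
  S → b d ,

Found common prefix 'b d ,' in productions for S

Answer: Yes, S has productions with common prefix 'b d ,'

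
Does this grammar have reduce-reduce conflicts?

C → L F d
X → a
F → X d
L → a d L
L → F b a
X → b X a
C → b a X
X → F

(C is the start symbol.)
No reduce-reduce conflicts

A reduce-reduce conflict occurs when an LR(0) state has two complete items [A → α .] and [B → β .] — both call for a reduction, and with no lookahead the parser cannot choose between them.

Augment with C' → C and build the canonical LR(0) collection (I0 = CLOSURE({[C' → . C]}), then GOTO on every symbol after a dot until no new states appear). It has 21 states:
  I0: { [C → . L F d], [C → . b a X], [C' → . C], [F → . X d], [L → . F b a], [L → . a d L], [X → . F], [X → . a], [X → . b X a] }  — shift
  I1: { [C' → C .] }  — accept
  I2: { [L → F . b a], [X → F .] }  — shift, reduce
  I3: { [C → L . F d], [F → . X d], [X → . F], [X → . a], [X → . b X a] }  — shift
  I4: { [F → X . d] }  — shift
  I5: { [L → a . d L], [X → a .] }  — shift, reduce
  I6: { [C → b . a X], [F → . X d], [X → . F], [X → . a], [X → . b X a], [X → b . X a] }  — shift
  I7: { [X → F .] }  — reduce
  I8: { [F → X . d], [X → b X . a] }  — shift
  I9: { [C → b a . X], [F → . X d], [X → . F], [X → . a], [X → . b X a], [X → a .] }  — shift, reduce
  I10: { [F → . X d], [X → . F], [X → . a], [X → . b X a], [X → b . X a] }  — shift
  I11: { [X → a .] }  — reduce
  I12: { [C → b a X .], [F → X . d] }  — shift, reduce
  I13: { [F → X d .] }  — reduce
  I14: { [X → b X a .] }  — reduce
  I15: { [F → . X d], [L → . F b a], [L → . a d L], [L → a d . L], [X → . F], [X → . a], [X → . b X a] }  — shift
  I16: { [L → a d L .] }  — reduce
  I17: { [C → L F . d], [X → F .] }  — shift, reduce
  I18: { [C → L F d .] }  — reduce
  I19: { [L → F b . a] }  — shift
  I20: { [L → F b a .] }  — reduce

No state contains more than one complete item.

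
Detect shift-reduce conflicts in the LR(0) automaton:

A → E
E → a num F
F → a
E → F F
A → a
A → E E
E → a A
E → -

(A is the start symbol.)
A shift-reduce conflict occurs when an LR(0) state has both:
  - a complete (reduce) item [A → α .] (dot at the end), and
  - a shift item [B → β . c γ] (dot before a terminal).

Augment with A' → A and build the canonical LR(0) collection (I0 = CLOSURE({[A' → . A]}), then GOTO on every symbol after a dot until no new states appear). It has 13 states:
  I0: { [A → . E E], [A → . E], [A → . a], [A' → . A], [E → . -], [E → . F F], [E → . a A], [E → . a num F], [F → . a] }  — shift
  I1: { [E → - .] }  — reduce
  I2: { [A' → A .] }  — accept
  I3: { [A → E . E], [A → E .], [E → . -], [E → . F F], [E → . a A], [E → . a num F], [F → . a] }  — shift, reduce
  I4: { [E → F . F], [F → . a] }  — shift
  I5: { [A → . E E], [A → . E], [A → . a], [A → a .], [E → . -], [E → . F F], [E → . a A], [E → . a num F], [E → a . A], [E → a . num F], [F → . a], [F → a .] }  — shift, 2 reduces
  I6: { [E → a A .] }  — reduce
  I7: { [E → a num . F], [F → . a] }  — shift
  I8: { [E → a num F .] }  — reduce
  I9: { [F → a .] }  — reduce
  I10: { [E → F F .] }  — reduce
  I11: { [A → E E .] }  — reduce
  I12: { [A → . E E], [A → . E], [A → . a], [E → . -], [E → . F F], [E → . a A], [E → . a num F], [E → a . A], [E → a . num F], [F → . a], [F → a .] }  — shift, reduce

I3 contains reduce item [A → E .] and shift items [E → . -], [E → . a A], [E → . a num F], [F → . a] — shift-reduce conflict.
I5 contains reduce items [A → a .], [F → a .] and shift items [A → . a], [E → . -], [E → . a A], [E → . a num F], [E → a . num F], [F → . a] — shift-reduce conflict.
I12 contains reduce item [F → a .] and shift items [A → . a], [E → . -], [E → . a A], [E → . a num F], [E → a . num F], [F → . a] — shift-reduce conflict.

Answer: Yes — I3: [A → E .] vs [E → . -]; I5: [A → a .] vs [A → . a]; I12: [F → a .] vs [A → . a]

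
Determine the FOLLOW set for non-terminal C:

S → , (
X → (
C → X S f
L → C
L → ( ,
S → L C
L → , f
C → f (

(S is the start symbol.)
{ $, '(', 'f' }

In L → C: C is at the end, add FOLLOW(L)
In S → L C: C is at the end, add FOLLOW(S)

The FOLLOW sets referred to above (computed the same way, to a fixed point):
  FOLLOW(L) = { '(', 'f' }
  FOLLOW(S) = { $, 'f' }

Taking the union: FOLLOW(C) = { $, '(', 'f' }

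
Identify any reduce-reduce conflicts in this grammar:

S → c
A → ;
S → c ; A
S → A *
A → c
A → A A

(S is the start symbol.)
Yes — I4: [A → c .] vs [S → c .]

Augment with S' → S and build the canonical LR(0) collection (I0 = CLOSURE({[S' → . S]}), then GOTO on every symbol after a dot until no new states appear). It has 10 states:
  I0: { [A → . ;], [A → . A A], [A → . c], [S → . A *], [S → . c ; A], [S → . c], [S' → . S] }  — shift
  I1: { [A → ; .] }  — reduce
  I2: { [A → . ;], [A → . A A], [A → . c], [A → A . A], [S → A . *] }  — shift
  I3: { [S' → S .] }  — accept
  I4: { [A → c .], [S → c . ; A], [S → c .] }  — shift, 2 reduces
  I5: { [A → . ;], [A → . A A], [A → . c], [S → c ; . A] }  — shift
  I6: { [A → . ;], [A → . A A], [A → . c], [A → A . A], [S → c ; A .] }  — shift, reduce
  I7: { [A → c .] }  — reduce
  I8: { [A → . ;], [A → . A A], [A → . c], [A → A . A], [A → A A .] }  — shift, reduce
  I9: { [S → A * .] }  — reduce

I4 contains complete items [A → c .], [S → c .] — reduce-reduce conflict.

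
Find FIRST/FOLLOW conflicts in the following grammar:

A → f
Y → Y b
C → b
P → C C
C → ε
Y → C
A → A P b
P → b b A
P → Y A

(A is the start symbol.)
Yes. Y → Y b with FOLLOW(Y) on { 'b' }; C → b with FOLLOW(C) on { 'b' }; P → b b A with FOLLOW(P) on { 'b' }; P → Y A with FOLLOW(P) on { 'b' }

A FIRST/FOLLOW conflict occurs when a non-terminal N has a nullable alternative N → β (β ⇒* ε) and another alternative N → α with FIRST(α) ∩ FOLLOW(N) ≠ ∅: on such a lookahead the parser cannot decide between expanding α and letting N vanish via β.

Nullable non-terminals: C, P, Y.
FIRST sets used below: FIRST(C) = { 'b', ε }, FIRST(Y) = { 'b', ε }, FIRST(A) = { 'f' }

C: nullable alternative(s) C → ε; FOLLOW(C) = { 'b', 'f' }
  C → b: FIRST \ {ε} = { 'b' } — overlaps FOLLOW(C) on { 'b' }: CONFLICT
  C → ε: FIRST \ {ε} = { } — this is the only nullable alternative, skip

P: nullable alternative(s) P → C C; FOLLOW(P) = { 'b' }
  P → C C: FIRST \ {ε} = { 'b' } — this is the only nullable alternative, skip
  P → b b A: FIRST \ {ε} = { 'b' } — overlaps FOLLOW(P) on { 'b' }: CONFLICT
  P → Y A: FIRST \ {ε} = { 'b', 'f' } — overlaps FOLLOW(P) on { 'b' }: CONFLICT

Y: nullable alternative(s) Y → C; FOLLOW(Y) = { 'b', 'f' }
  Y → Y b: FIRST \ {ε} = { 'b' } — overlaps FOLLOW(Y) on { 'b' }: CONFLICT
  Y → C: FIRST \ {ε} = { 'b' } — this is the only nullable alternative, skip

A has no nullable alternative, so no FIRST/FOLLOW check is needed there.

So the grammar has 4 FIRST/FOLLOW conflicts (marked CONFLICT above).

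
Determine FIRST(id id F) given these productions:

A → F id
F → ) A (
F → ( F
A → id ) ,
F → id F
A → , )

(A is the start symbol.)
To compute FIRST(id id F), process the symbols left to right:
Symbol id is a terminal. Add 'id' and stop.
FIRST(id id F) = { 'id' }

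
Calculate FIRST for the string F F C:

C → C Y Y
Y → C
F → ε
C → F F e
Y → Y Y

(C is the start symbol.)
{ 'e' }

FIRST sets of the non-terminals involved (from the grammar, by fixed-point iteration):
  FIRST(F) = { ε }
  FIRST(C) = { 'e' }

To compute FIRST(F F C), process the symbols left to right:
Symbol F is a non-terminal. Add FIRST(F) \ {ε} = { }
F is nullable (ε ∈ FIRST(F)), continue to the next symbol.
Symbol F is a non-terminal. Add FIRST(F) \ {ε} = { }
F is nullable (ε ∈ FIRST(F)), continue to the next symbol.
Symbol C is a non-terminal. Add FIRST(C) \ {ε} = { 'e' }
C is not nullable (ε ∉ FIRST(C)), so stop here.
FIRST(F F C) = { 'e' }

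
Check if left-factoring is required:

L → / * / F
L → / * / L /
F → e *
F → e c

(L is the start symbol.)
Left-factoring is needed when two productions for the same non-terminal
share a common prefix on the right-hand side.

Productions for L:
  L → / * / F
  L → / * / L /
Productions for F:
  F → e *
  F → e c

Found common prefix '/ * /' in productions for L
Found common prefix 'e' in productions for F

Answer: Yes, L has productions with common prefix '/ * /'; F has productions with common prefix 'e'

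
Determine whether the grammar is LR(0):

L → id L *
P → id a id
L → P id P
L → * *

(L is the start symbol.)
Yes, the grammar is LR(0)

A grammar is LR(0) if no state in the canonical LR(0) collection has:
  - both a shift item (dot before a terminal) and a complete item (shift-reduce conflict), or
  - two or more complete items (reduce-reduce conflict; the accept item [L' → L .] counts as a complete item here).

Augment with L' → L and build the canonical LR(0) collection (I0 = CLOSURE({[L' → . L]}), then GOTO on every symbol after a dot until no new states appear). It has 13 states:
  I0: { [L → . * *], [L → . P id P], [L → . id L *], [L' → . L], [P → . id a id] }  — shift
  I1: { [L → * . *] }  — shift
  I2: { [L' → L .] }  — accept
  I3: { [L → P . id P] }  — shift
  I4: { [L → . * *], [L → . P id P], [L → . id L *], [L → id . L *], [P → . id a id], [P → id . a id] }  — shift
  I5: { [L → id L . *] }  — shift
  I6: { [P → id a . id] }  — shift
  I7: { [P → id a id .] }  — reduce
  I8: { [L → id L * .] }  — reduce
  I9: { [L → P id . P], [P → . id a id] }  — shift
  I10: { [L → P id P .] }  — reduce
  I11: { [P → id . a id] }  — shift
  I12: { [L → * * .] }  — reduce

Every state is either a pure shift/goto state or contains exactly one complete item and nothing to shift — no conflicts. The grammar is LR(0).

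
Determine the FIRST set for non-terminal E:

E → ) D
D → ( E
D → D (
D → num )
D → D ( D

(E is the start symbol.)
From E → ) D:
  - ')' is a terminal: add ')' and stop

Collecting: FIRST(E) = { ')' }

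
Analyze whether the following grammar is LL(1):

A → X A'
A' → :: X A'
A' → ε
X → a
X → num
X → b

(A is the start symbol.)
Yes, the grammar is LL(1).

A grammar is LL(1) if for each non-terminal N with multiple productions, the predict sets of those productions are pairwise disjoint, where PREDICT(N → α) = (FIRST(α) \ {ε}) ∪ (FOLLOW(N) if α ⇒* ε).

Relevant sets:
  FOLLOW(A') = { $ }

For A':
  PREDICT(A' → :: X A') = { '::' }
  PREDICT(A' → ε) = { $ }
For X:
  PREDICT(X → a) = { 'a' }
  PREDICT(X → num) = { 'num' }
  PREDICT(X → b) = { 'b' }
A has a single production, so nothing to check there.

All predict sets are disjoint. The grammar IS LL(1).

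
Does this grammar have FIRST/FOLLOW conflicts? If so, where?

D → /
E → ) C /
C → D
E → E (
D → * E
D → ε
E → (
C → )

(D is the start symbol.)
Yes. D → '/' with FOLLOW(D) on { '/' }

A FIRST/FOLLOW conflict occurs when a non-terminal N has a nullable alternative N → β (β ⇒* ε) and another alternative N → α with FIRST(α) ∩ FOLLOW(N) ≠ ∅: on such a lookahead the parser cannot decide between expanding α and letting N vanish via β.

Nullable non-terminals: C, D.
FIRST sets used below: FIRST(D) = { '*', '/', ε }

C: nullable alternative(s) C → D; FOLLOW(C) = { '/' }
  C → D: FIRST \ {ε} = { '*', '/' } — this is the only nullable alternative, skip
  C → ): FIRST \ {ε} = { ')' } — disjoint from FOLLOW(C)

D: nullable alternative(s) D → ε; FOLLOW(D) = { $, '/' }
  D → /: FIRST \ {ε} = { '/' } — overlaps FOLLOW(D) on { '/' }: CONFLICT
  D → * E: FIRST \ {ε} = { '*' } — disjoint from FOLLOW(D)
  D → ε: FIRST \ {ε} = { } — this is the only nullable alternative, skip

E has no nullable alternative, so no FIRST/FOLLOW check is needed there.

So the grammar has 1 FIRST/FOLLOW conflict (marked CONFLICT above).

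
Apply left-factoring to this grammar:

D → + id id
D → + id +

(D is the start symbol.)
Left-factoring transforms A → αβ₁ | αβ₂ into A → αA' and A' → β₁ | β₂
(α is the longest common prefix among the alternatives). Repeat until
no nonterminal has two alternatives with a common prefix.

Round 1: D has alternatives sharing prefix '+ id'. Introduce D': D → + id D'
  Add: D' → id
  Add: D' → +

No remaining common prefixes — done.

Resulting grammar:
D → + id D'
D' → id
D' → +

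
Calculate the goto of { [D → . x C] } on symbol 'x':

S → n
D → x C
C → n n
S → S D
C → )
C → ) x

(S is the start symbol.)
GOTO(I, 'x') = CLOSURE({ [A → αX.β] : [A → α.Xβ] ∈ I, X = 'x' })

Items with dot before 'x', with the dot advanced:
  [D → . x C] → [D → x . C]
Closure of the advanced items:
  [D → x . C] has the dot before C: add [C → . n n], [C → . )], [C → . ) x]

GOTO = { [C → . ) x], [C → . )], [C → . n n], [D → x . C] }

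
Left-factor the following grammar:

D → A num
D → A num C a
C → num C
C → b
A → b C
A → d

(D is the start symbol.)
Left-factoring transforms A → αβ₁ | αβ₂ into A → αA' and A' → β₁ | β₂
(α is the longest common prefix among the alternatives). Repeat until
no nonterminal has two alternatives with a common prefix.

Round 1: D has alternatives sharing prefix 'A num'. Introduce D': D → A num D'
  Add: D' → ε
  Add: D' → C a

No remaining common prefixes — done.

Resulting grammar:
D → A num D'
D' → ε
D' → C a
C → num C
C → b
A → b C
A → d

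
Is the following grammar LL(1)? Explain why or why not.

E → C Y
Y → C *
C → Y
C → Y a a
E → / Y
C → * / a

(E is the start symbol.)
A grammar is LL(1) if for each non-terminal N with multiple productions, the predict sets of those productions are pairwise disjoint, where PREDICT(N → α) = (FIRST(α) \ {ε}) ∪ (FOLLOW(N) if α ⇒* ε).

Relevant sets:
  FIRST(C) = { '*' }
  FIRST(Y) = { '*' }

For E:
  PREDICT(E → C Y) = { '*' }
  PREDICT(E → '/' Y) = { '/' }
For C:
  PREDICT(C → Y) = { '*' }
  PREDICT(C → Y a a) = { '*' }
  PREDICT(C → '*' '/' a) = { '*' }
Y has a single production, so nothing to check there.

Conflict found: Predict set conflict for C: { '*' }
The grammar is NOT LL(1).

Answer: No. Predict set conflict for C: { '*' }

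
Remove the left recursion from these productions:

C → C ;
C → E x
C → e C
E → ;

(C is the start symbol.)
C → E x C'
C → e C C'
C' → ; C'
C' → ε
E → ;

C is directly left-recursive. The standard transformation for
  A → A α₁ | ... | A α_m | β₁ | ... | β_n
is
  A  → β₁ A' | ... | β_n A'
  A' → α₁ A' | ... | α_m A' | ε

C → E x becomes C → E x C'
C → e C becomes C → e C C'
C → C ; becomes C' → ; C'
Add C' → ε

Productions for other non-terminals are unchanged:
  E → ;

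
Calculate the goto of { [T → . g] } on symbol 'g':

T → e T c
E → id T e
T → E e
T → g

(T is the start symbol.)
GOTO(I, 'g') = CLOSURE({ [A → αX.β] : [A → α.Xβ] ∈ I, X = 'g' })

Items with dot before 'g', with the dot advanced:
  [T → . g] → [T → g .]
Closure adds nothing (no advanced item has the dot before a non-terminal).

GOTO = { [T → g .] }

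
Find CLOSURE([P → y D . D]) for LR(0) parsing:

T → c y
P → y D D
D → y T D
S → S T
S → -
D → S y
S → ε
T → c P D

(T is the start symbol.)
{ [D → . S y], [D → . y T D], [P → y D . D], [S → . -], [S → . S T], [S → .] }

Start with: [P → y D . D]
  [P → y D . D] has the dot before D: add [D → . y T D], [D → . S y]
  [D → . S y] has the dot before S: add [S → . S T], [S → . -], [S → .]
No further items can be added.

CLOSURE = { [D → . S y], [D → . y T D], [P → y D . D], [S → . -], [S → . S T], [S → .] }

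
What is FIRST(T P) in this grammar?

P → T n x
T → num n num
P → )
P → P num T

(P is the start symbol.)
{ 'num' }

FIRST sets of the non-terminals involved (from the grammar, by fixed-point iteration):
  FIRST(T) = { 'num' }

To compute FIRST(T P), process the symbols left to right:
Symbol T is a non-terminal. Add FIRST(T) \ {ε} = { 'num' }
T is not nullable (ε ∉ FIRST(T)), so stop here.
FIRST(T P) = { 'num' }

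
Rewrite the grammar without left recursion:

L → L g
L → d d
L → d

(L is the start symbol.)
L is directly left-recursive. The standard transformation for
  A → A α₁ | ... | A α_m | β₁ | ... | β_n
is
  A  → β₁ A' | ... | β_n A'
  A' → α₁ A' | ... | α_m A' | ε

L → d d becomes L → d d L'
L → d becomes L → d L'
L → L g becomes L' → g L'
Add L' → ε

Resulting grammar:
L → d d L'
L → d L'
L' → g L'
L' → ε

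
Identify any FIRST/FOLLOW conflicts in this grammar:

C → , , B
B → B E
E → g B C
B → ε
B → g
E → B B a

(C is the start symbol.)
Yes. B → B E with FOLLOW(B) on { 'a', 'g' }; B → g with FOLLOW(B) on { 'g' }

A FIRST/FOLLOW conflict occurs when a non-terminal N has a nullable alternative N → β (β ⇒* ε) and another alternative N → α with FIRST(α) ∩ FOLLOW(N) ≠ ∅: on such a lookahead the parser cannot decide between expanding α and letting N vanish via β.

Nullable non-terminals: B.
FIRST sets used below: FIRST(B) = { 'a', 'g', ε }, FIRST(E) = { 'a', 'g' }

B: nullable alternative(s) B → ε; FOLLOW(B) = { $, ',', 'a', 'g' }
  B → B E: FIRST \ {ε} = { 'a', 'g' } — overlaps FOLLOW(B) on { 'a', 'g' }: CONFLICT
  B → ε: FIRST \ {ε} = { } — this is the only nullable alternative, skip
  B → g: FIRST \ {ε} = { 'g' } — overlaps FOLLOW(B) on { 'g' }: CONFLICT

C, E have no nullable alternative, so no FIRST/FOLLOW check is needed there.

So the grammar has 2 FIRST/FOLLOW conflicts (marked CONFLICT above).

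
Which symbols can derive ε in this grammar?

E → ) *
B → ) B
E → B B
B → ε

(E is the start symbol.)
{ 'B', 'E' }

A non-terminal is nullable if it can derive ε (the empty string): either it has an ε-production, or it has a production whose right-hand side consists entirely of nullable non-terminals.

ε-productions: B → ε
So B is immediately nullable.
E → B B: every symbol on the right is nullable, so E is nullable too.
Every non-terminal is now nullable.
Nullable = { 'B', 'E' }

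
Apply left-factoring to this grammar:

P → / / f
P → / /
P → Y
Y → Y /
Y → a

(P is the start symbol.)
Left-factoring transforms A → αβ₁ | αβ₂ into A → αA' and A' → β₁ | β₂
(α is the longest common prefix among the alternatives). Repeat until
no nonterminal has two alternatives with a common prefix.

Round 1: P has alternatives sharing prefix '/ /'. Introduce P': P → / / P'
  Add: P' → f
  Add: P' → ε

No remaining common prefixes — done.

Resulting grammar:
P → / / P'
P' → f
P' → ε
P → Y
Y → Y /
Y → a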